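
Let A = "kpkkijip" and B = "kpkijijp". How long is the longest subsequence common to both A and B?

Backtracking the LCS table gives one alignment: k (A1,B1) → p (A2,B2) → k (A4,B3) → i (A5,B4) → j (A6,B5) → i (A7,B6) → p (A8,B8).
So the longest common subsequence has length 7.

7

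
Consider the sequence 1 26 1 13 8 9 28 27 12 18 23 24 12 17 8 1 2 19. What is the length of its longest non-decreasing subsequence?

8

Scanning left to right, the best length ending at each element is: 1→1, 26→2, 1→2, 13→3, 8→3, 9→4, 28→5, 27→5, 12→5, 18→6, 23→7, 24→8, 12→6, 17→7, 8→4, 1→3, 2→4, 19→8.
So the longest non-decreasing subsequence has length 8, e.g. 1, 1, 8, 9, 12, 18, 23, 24.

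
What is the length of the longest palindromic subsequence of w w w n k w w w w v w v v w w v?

10

Using dp[i][j] = 2 + dp[i+1][j−1] if the ends match, else max(dp[i+1][j], dp[i][j−1]):
dp[1][16] = 10. A witness is wwwwwwwwww at positions 1,2,3,6,7,8,9,11,14,15.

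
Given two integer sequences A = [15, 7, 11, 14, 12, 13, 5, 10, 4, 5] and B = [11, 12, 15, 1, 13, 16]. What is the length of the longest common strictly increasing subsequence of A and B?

3

For each value that appears in both, track the longest common increasing run ending there.
The best achievable length is 3; one witness is 11, 12, 13 (A-positions 3,5,6, B-positions 1,2,5).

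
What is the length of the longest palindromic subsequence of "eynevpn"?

Using dp[i][j] = 2 + dp[i+1][j−1] if the ends match, else max(dp[i+1][j], dp[i][j−1]):
dp[1][7] = 3. A witness is npn at positions 3,6,7.

3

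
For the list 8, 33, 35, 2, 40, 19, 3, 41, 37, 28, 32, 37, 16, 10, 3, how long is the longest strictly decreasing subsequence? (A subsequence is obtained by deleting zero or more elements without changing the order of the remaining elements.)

6

Scanning left to right, the best length ending at each element is: 8→1, 33→1, 35→1, 2→2, 40→1, 19→2, 3→3, 41→1, 37→2, 28→3, 32→3, 37→2, 16→4, 10→5, 3→6.
So the longest decreasing subsequence has length 6, e.g. 40, 37, 28, 16, 10, 3.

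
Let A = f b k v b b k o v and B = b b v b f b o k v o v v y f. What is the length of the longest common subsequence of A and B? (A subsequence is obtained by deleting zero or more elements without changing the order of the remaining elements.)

7

Backtracking the LCS table gives one alignment: b (A2,B2) → v (A4,B3) → b (A5,B4) → b (A6,B6) → k (A7,B8) → o (A8,B10) → v (A9,B12).
So the longest common subsequence has length 7.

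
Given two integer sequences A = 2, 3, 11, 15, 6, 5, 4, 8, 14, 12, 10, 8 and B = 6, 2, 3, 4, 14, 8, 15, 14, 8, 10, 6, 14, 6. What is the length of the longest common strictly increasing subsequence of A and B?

A longest common strictly increasing subsequence is 2, 3, 4, 8, 14 (length 5); it appears in order in both A and B, and no longer such subsequence exists.

5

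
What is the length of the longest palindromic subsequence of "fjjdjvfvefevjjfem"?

11

One longest palindromic subsequence is fjjvefevjjf (positions 1,2,3,6,9,10,11,12,13,14,15); it reads the same forward and backward, and the interval DP gives dp[1][17] = 11.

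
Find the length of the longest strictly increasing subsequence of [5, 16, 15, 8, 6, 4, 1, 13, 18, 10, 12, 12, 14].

Let dp[i] be the longest increasing subsequence ending at position i. Then dp = [1, 2, 2, 2, 2, 1, 1, 3, 4, 3, 4, 4, 5].
The maximum is 5; one witness is 5, 8, 10, 12, 14 at positions 1,4,10,11,13.

5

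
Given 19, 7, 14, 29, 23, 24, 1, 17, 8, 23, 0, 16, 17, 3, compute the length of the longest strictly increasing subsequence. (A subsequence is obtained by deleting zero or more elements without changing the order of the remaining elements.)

One longest increasing subsequence is 7, 14, 23, 24 (positions 2,3,5,6), of length 4; no longer one exists.

4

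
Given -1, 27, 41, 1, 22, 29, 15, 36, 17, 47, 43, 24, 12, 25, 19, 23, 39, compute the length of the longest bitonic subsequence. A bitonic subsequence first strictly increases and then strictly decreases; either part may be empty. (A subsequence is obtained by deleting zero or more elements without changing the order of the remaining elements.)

9

Let inc[i] be the LIS ending at i and dec[i] the longest strictly decreasing subsequence starting at i. inc = [1, 2, 3, 2, 3, 4, 3, 5, 4, 6, 6, 5, 3, 6, 5, 6, 7], dec = [1, 4, 4, 1, 3, 3, 2, 3, 2, 4, 3, 2, 1, 2, 1, 1, 1].
max_i inc[i]+dec[i]−1 = 9, with one witness -1, 1, 22, 29, 36, 47, 43, 25, 23.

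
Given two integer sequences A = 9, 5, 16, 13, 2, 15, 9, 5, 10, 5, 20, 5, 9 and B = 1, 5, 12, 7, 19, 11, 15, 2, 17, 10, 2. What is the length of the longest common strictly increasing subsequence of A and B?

2

For each value that appears in both, track the longest common increasing run ending there.
The best achievable length is 2; one witness is 5, 15 (A-positions 2,6, B-positions 2,7).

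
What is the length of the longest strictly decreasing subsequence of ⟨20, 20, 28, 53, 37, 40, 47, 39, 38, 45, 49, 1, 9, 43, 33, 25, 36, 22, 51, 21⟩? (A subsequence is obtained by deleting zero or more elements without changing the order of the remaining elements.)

Scanning left to right, the best length ending at each element is: 20→1, 20→1, 28→1, 53→1, 37→2, 40→2, 47→2, 39→3, 38→4, 45→3, 49→2, 1→5, 9→5, 43→4, 33→5, 25→6, 36→5, 22→7, 51→2, 21→8.
So the longest decreasing subsequence has length 8, e.g. 53, 40, 39, 38, 33, 25, 22, 21.

8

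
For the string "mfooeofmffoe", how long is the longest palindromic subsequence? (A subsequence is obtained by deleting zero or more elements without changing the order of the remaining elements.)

One longest palindromic subsequence is eofffoe (positions 5,6,7,9,10,11,12); it reads the same forward and backward, and the interval DP gives dp[1][12] = 7.

7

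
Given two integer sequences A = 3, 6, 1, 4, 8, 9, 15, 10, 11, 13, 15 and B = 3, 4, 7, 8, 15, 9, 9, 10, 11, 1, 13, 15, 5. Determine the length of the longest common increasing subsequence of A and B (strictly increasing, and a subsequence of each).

8

For each value that appears in both, track the longest common increasing run ending there.
The best achievable length is 8; one witness is 3, 4, 8, 9, 10, 11, 13, 15 (A-positions 1,4,5,6,8,9,10,11, B-positions 1,2,4,6,8,9,11,12).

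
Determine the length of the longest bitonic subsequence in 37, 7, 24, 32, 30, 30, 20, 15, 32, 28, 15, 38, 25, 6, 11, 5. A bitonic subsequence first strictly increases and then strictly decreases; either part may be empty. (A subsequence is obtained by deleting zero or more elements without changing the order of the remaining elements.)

8

One longest bitonic subsequence is 7, 24, 32, 30, 28, 25, 11, 5 (positions 2,3,4,6,10,13,15,16): it rises to 32 then falls. Length 8 is optimal.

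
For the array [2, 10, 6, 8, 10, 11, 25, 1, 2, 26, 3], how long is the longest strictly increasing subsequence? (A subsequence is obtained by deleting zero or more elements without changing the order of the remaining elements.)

Scanning left to right, the best length ending at each element is: 2→1, 10→2, 6→2, 8→3, 10→4, 11→5, 25→6, 1→1, 2→2, 26→7, 3→3.
So the longest increasing subsequence has length 7, e.g. 2, 6, 8, 10, 11, 25, 26.

7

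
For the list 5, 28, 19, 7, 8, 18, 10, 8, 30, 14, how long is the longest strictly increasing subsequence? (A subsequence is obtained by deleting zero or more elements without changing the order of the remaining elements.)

5

Let dp[i] be the longest increasing subsequence ending at position i. Then dp = [1, 2, 2, 2, 3, 4, 4, 3, 5, 5].
The maximum is 5; one witness is 5, 7, 8, 18, 30 at positions 1,4,5,6,9.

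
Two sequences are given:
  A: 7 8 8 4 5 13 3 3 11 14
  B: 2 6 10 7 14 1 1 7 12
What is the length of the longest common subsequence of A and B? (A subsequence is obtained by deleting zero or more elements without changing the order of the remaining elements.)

2

A longest common subsequence is 7, 14 (length 2); the LCS DP confirms no longer common subsequence exists.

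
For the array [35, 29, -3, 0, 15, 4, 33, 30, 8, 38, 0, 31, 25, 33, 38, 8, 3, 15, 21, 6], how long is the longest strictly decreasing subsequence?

6

One longest decreasing subsequence is 35, 33, 30, 25, 8, 3 (positions 1,7,8,13,16,17), of length 6; no longer one exists.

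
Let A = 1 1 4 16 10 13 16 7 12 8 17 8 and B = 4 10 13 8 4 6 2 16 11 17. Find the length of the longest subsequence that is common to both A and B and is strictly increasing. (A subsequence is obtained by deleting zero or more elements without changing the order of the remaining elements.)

5

A longest common strictly increasing subsequence is 4, 10, 13, 16, 17 (length 5); it appears in order in both A and B, and no longer such subsequence exists.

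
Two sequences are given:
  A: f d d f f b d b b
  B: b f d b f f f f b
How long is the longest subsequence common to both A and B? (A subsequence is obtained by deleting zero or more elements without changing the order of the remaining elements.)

5

A longest common subsequence is fdffb (length 5); the LCS DP confirms no longer common subsequence exists.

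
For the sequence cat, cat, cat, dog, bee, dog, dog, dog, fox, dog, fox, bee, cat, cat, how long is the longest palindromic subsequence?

Using dp[i][j] = 2 + dp[i+1][j−1] if the ends match, else max(dp[i+1][j], dp[i][j−1]):
dp[1][14] = 10. A witness is cat cat bee dog dog dog dog bee cat cat at positions 1,2,5,6,7,8,10,12,13,14.

10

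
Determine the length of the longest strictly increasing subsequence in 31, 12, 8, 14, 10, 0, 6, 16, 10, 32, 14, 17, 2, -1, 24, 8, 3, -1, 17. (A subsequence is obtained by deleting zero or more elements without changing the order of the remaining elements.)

6

Scanning left to right, the best length ending at each element is: 31→1, 12→1, 8→1, 14→2, 10→2, 0→1, 6→2, 16→3, 10→3, 32→4, 14→4, 17→5, 2→2, -1→1, 24→6, 8→3, 3→3, -1→1, 17→5.
So the longest increasing subsequence has length 6, e.g. 0, 6, 10, 14, 17, 24.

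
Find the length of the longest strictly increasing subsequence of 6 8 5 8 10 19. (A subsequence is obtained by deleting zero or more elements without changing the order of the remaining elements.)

Scanning left to right, the best length ending at each element is: 6→1, 8→2, 5→1, 8→2, 10→3, 19→4.
So the longest increasing subsequence has length 4, e.g. 6, 8, 10, 19.

4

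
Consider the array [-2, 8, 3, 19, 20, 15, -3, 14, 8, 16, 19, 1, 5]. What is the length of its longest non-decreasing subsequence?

Let dp[i] be the longest non-decreasing subsequence ending at position i. Then dp = [1, 2, 2, 3, 4, 3, 1, 3, 3, 4, 5, 2, 3].
The maximum is 5; one witness is -2, 8, 15, 16, 19 at positions 1,2,6,10,11.

5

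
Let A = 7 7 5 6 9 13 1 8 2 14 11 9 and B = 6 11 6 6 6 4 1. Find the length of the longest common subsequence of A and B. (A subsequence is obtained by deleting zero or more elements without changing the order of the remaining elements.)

2

Backtracking the LCS table gives one alignment: 6 (A4,B5) → 1 (A7,B7).
So the longest common subsequence has length 2.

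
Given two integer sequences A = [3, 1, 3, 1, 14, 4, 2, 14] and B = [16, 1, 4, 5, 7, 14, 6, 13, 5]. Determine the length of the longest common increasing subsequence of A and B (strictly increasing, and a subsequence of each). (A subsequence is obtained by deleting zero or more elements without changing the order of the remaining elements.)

A longest common strictly increasing subsequence is 1, 4, 14 (length 3); it appears in order in both A and B, and no longer such subsequence exists.

3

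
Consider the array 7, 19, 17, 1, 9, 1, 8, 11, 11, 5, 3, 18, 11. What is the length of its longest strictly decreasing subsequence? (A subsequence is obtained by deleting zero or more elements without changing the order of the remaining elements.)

6

Let dp[i] be the longest decreasing subsequence ending at position i. Then dp = [1, 1, 2, 3, 3, 4, 4, 3, 3, 5, 6, 2, 3].
The maximum is 6; one witness is 19, 17, 9, 8, 5, 3 at positions 2,3,5,7,10,11.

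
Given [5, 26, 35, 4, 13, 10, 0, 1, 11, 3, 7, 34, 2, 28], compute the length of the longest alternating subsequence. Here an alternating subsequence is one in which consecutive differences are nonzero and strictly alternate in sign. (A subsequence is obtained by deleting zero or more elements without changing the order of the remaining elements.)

10

Track the best alternating length ending on an up-step vs a down-step at each position: up/down = 1/1, 2/1, 2/1, 1/3, 4/3, 4/5, 1/5, 6/5, 6/5, 6/7, 8/7, 8/3, 6/9, 10/9.
The maximum over both is 10; one such subsequence is 5, 26, 4, 13, 10, 11, 3, 7, 2, 28.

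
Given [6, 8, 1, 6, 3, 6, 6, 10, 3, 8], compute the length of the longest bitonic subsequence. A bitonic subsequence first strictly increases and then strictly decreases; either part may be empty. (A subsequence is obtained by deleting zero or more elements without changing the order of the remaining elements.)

Let inc[i] be the LIS ending at i and dec[i] the longest strictly decreasing subsequence starting at i. inc = [1, 2, 1, 2, 2, 3, 3, 4, 2, 4], dec = [2, 3, 1, 2, 1, 2, 2, 2, 1, 1].
max_i inc[i]+dec[i]−1 = 5, with one witness 1, 3, 6, 10, 8.

5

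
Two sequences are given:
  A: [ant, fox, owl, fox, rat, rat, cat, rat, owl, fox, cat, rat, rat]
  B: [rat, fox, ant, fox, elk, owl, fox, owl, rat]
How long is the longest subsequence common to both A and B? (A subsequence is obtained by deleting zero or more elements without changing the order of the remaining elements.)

6

A longest common subsequence is ant, fox, owl, fox, owl, rat (length 6); the LCS DP confirms no longer common subsequence exists.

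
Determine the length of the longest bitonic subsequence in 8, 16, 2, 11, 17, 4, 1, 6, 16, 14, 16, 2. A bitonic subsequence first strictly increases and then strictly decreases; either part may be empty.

6

One longest bitonic subsequence is 8, 16, 17, 16, 14, 2 (positions 1,2,5,9,10,12): it rises to 17 then falls. Length 6 is optimal.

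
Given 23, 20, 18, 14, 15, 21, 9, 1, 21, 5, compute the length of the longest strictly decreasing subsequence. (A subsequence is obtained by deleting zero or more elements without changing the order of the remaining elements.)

6

Scanning left to right, the best length ending at each element is: 23→1, 20→2, 18→3, 14→4, 15→4, 21→2, 9→5, 1→6, 21→2, 5→6.
So the longest decreasing subsequence has length 6, e.g. 23, 20, 18, 14, 9, 1.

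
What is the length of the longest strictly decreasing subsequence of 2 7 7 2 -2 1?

3

One longest decreasing subsequence is 7, 2, -2 (positions 2,4,5), of length 3; no longer one exists.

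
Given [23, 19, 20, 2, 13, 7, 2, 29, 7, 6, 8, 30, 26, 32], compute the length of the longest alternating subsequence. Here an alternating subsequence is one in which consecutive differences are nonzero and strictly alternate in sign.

Track the best alternating length ending on an up-step vs a down-step at each position: up/down = 1/1, 1/2, 3/2, 1/4, 5/4, 5/6, 1/6, 7/1, 7/8, 7/8, 9/8, 9/1, 9/10, 11/1.
The maximum over both is 11; one such subsequence is 23, 19, 20, 2, 13, 7, 29, 7, 30, 26, 32.

11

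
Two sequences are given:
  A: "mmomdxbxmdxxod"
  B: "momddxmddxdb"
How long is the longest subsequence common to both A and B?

Backtracking the LCS table gives one alignment: m (A2,B1) → o (A3,B2) → m (A4,B3) → d (A5,B5) → x (A8,B6) → m (A9,B7) → d (A10,B9) → x (A12,B10) → d (A14,B11).
So the longest common subsequence has length 9.

9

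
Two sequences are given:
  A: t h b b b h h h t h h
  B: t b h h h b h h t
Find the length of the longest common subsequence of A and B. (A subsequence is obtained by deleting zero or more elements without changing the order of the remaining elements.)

Backtracking the LCS table gives one alignment: t (A1,B1) → b (A5,B2) → h (A6,B3) → h (A7,B4) → h (A8,B5) → h (A10,B7) → h (A11,B8).
So the longest common subsequence has length 7.

7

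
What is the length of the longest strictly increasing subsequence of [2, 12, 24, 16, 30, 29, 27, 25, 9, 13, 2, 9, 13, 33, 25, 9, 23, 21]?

5

Let dp[i] be the longest increasing subsequence ending at position i. Then dp = [1, 2, 3, 3, 4, 4, 4, 4, 2, 3, 1, 2, 3, 5, 4, 2, 4, 4].
The maximum is 5; one witness is 2, 12, 24, 30, 33 at positions 1,2,3,5,14.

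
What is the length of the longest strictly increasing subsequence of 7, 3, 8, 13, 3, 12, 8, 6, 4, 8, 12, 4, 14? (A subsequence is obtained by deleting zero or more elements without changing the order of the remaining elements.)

Let dp[i] be the longest increasing subsequence ending at position i. Then dp = [1, 1, 2, 3, 1, 3, 2, 2, 2, 3, 4, 2, 5].
The maximum is 5; one witness is 3, 6, 8, 12, 14 at positions 2,8,10,11,13.

5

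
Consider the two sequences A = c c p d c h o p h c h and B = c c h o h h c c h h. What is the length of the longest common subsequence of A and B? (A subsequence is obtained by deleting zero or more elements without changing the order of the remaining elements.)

7

A longest common subsequence is cchohch (length 7); the LCS DP confirms no longer common subsequence exists.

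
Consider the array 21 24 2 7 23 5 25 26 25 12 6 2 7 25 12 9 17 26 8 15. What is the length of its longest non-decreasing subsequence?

7

Let dp[i] be the longest non-decreasing subsequence ending at position i. Then dp = [1, 2, 1, 2, 3, 2, 4, 5, 5, 3, 3, 2, 4, 6, 5, 5, 6, 7, 5, 6].
The maximum is 7; one witness is 2, 7, 23, 25, 25, 25, 26 at positions 3,4,5,7,9,14,18.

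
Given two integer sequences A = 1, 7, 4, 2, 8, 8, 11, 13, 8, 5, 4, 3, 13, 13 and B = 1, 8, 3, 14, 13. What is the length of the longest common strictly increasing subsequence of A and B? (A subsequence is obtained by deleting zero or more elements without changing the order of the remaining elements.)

For each value that appears in both, track the longest common increasing run ending there.
The best achievable length is 3; one witness is 1, 8, 13 (A-positions 1,5,8, B-positions 1,2,5).

3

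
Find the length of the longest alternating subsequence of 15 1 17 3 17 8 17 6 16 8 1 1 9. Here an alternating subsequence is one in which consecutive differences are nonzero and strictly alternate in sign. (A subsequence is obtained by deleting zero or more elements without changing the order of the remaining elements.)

Track the best alternating length ending on an up-step vs a down-step at each position: up/down = 1/1, 1/2, 3/1, 3/4, 5/1, 5/6, 7/1, 5/8, 9/8, 9/10, 1/10, 1/10, 11/10.
The maximum over both is 11; one such subsequence is 15, 1, 17, 3, 17, 8, 17, 6, 16, 8, 9.

11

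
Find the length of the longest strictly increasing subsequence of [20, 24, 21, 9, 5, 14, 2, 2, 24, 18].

3

Let dp[i] be the longest increasing subsequence ending at position i. Then dp = [1, 2, 2, 1, 1, 2, 1, 1, 3, 3].
The maximum is 3; one witness is 20, 21, 24 at positions 1,3,9.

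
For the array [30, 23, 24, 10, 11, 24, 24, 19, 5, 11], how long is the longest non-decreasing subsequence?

4

Let dp[i] be the longest non-decreasing subsequence ending at position i. Then dp = [1, 1, 2, 1, 2, 3, 4, 3, 1, 3].
The maximum is 4; one witness is 23, 24, 24, 24 at positions 2,3,6,7.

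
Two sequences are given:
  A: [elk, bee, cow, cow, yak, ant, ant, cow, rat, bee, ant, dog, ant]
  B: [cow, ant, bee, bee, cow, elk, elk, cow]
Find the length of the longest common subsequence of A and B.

3

A longest common subsequence is bee, cow, cow (length 3); the LCS DP confirms no longer common subsequence exists.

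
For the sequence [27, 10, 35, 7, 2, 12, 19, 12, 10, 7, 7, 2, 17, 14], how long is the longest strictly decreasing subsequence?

Scanning left to right, the best length ending at each element is: 27→1, 10→2, 35→1, 7→3, 2→4, 12→2, 19→2, 12→3, 10→4, 7→5, 7→5, 2→6, 17→3, 14→4.
So the longest decreasing subsequence has length 6, e.g. 27, 19, 12, 10, 7, 2.

6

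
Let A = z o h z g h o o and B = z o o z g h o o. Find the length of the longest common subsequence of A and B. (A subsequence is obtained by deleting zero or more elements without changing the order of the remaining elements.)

Backtracking the LCS table gives one alignment: z (A1,B1) → o (A2,B3) → z (A4,B4) → g (A5,B5) → h (A6,B6) → o (A7,B7) → o (A8,B8).
So the longest common subsequence has length 7.

7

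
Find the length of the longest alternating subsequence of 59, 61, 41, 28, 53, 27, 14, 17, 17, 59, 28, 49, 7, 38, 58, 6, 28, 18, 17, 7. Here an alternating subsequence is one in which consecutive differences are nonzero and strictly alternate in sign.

Track the best alternating length ending on an up-step vs a down-step at each position: up/down = 1/1, 2/1, 1/3, 1/3, 4/3, 1/5, 1/5, 6/5, 6/5, 6/3, 6/7, 8/7, 1/9, 10/9, 10/7, 1/11, 12/11, 12/13, 12/13, 12/13.
The maximum over both is 13; one such subsequence is 59, 61, 41, 53, 27, 59, 28, 49, 7, 38, 6, 28, 18.

13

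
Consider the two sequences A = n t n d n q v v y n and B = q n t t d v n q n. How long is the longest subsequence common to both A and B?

Backtracking the LCS table gives one alignment: n (A1,B2) → t (A2,B4) → d (A4,B5) → n (A5,B7) → q (A6,B8) → n (A10,B9).
So the longest common subsequence has length 6.

6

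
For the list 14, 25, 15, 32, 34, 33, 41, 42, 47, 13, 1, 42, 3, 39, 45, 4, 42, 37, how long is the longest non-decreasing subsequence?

8

Scanning left to right, the best length ending at each element is: 14→1, 25→2, 15→2, 32→3, 34→4, 33→4, 41→5, 42→6, 47→7, 13→1, 1→1, 42→7, 3→2, 39→5, 45→8, 4→3, 42→8, 37→5.
So the longest non-decreasing subsequence has length 8, e.g. 14, 25, 32, 34, 41, 42, 42, 45.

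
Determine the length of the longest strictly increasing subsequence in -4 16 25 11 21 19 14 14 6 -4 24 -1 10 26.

One longest increasing subsequence is -4, 16, 21, 24, 26 (positions 1,2,5,11,14), of length 5; no longer one exists.

5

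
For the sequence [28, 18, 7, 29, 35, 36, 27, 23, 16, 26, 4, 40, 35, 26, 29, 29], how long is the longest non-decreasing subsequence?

6

Scanning left to right, the best length ending at each element is: 28→1, 18→1, 7→1, 29→2, 35→3, 36→4, 27→2, 23→2, 16→2, 26→3, 4→1, 40→5, 35→4, 26→4, 29→5, 29→6.
So the longest non-decreasing subsequence has length 6, e.g. 18, 23, 26, 26, 29, 29.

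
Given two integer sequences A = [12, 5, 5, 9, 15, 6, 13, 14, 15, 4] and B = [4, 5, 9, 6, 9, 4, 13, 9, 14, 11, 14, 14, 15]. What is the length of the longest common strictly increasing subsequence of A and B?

5

A longest common strictly increasing subsequence is 5, 9, 13, 14, 15 (length 5); it appears in order in both A and B, and no longer such subsequence exists.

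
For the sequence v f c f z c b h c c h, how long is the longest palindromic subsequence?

5

One longest palindromic subsequence is cchcc (positions 3,6,8,9,10); it reads the same forward and backward, and the interval DP gives dp[1][11] = 5.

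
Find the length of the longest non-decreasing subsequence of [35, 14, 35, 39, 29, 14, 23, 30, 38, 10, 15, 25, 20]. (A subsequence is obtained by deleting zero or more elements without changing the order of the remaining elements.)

Let dp[i] be the longest non-decreasing subsequence ending at position i. Then dp = [1, 1, 2, 3, 2, 2, 3, 4, 5, 1, 3, 4, 4].
The maximum is 5; one witness is 14, 14, 23, 30, 38 at positions 2,6,7,8,9.

5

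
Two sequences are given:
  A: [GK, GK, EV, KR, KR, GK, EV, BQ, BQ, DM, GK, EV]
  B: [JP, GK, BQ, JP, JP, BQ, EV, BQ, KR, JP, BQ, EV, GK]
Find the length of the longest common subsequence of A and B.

5

A longest common subsequence is GK, EV, KR, EV, GK (length 5); the LCS DP confirms no longer common subsequence exists.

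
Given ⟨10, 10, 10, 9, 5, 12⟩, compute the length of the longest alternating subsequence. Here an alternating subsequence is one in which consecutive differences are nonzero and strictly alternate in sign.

3

Track the best alternating length ending on an up-step vs a down-step at each position: up/down = 1/1, 1/1, 1/1, 1/2, 1/2, 3/1.
The maximum over both is 3; one such subsequence is 10, 9, 12.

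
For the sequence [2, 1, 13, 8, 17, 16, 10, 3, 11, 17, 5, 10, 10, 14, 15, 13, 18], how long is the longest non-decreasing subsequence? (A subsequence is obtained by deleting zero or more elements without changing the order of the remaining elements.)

8

Let dp[i] be the longest non-decreasing subsequence ending at position i. Then dp = [1, 1, 2, 2, 3, 3, 3, 2, 4, 5, 3, 4, 5, 6, 7, 6, 8].
The maximum is 8; one witness is 2, 8, 10, 10, 10, 14, 15, 18 at positions 1,4,7,12,13,14,15,17.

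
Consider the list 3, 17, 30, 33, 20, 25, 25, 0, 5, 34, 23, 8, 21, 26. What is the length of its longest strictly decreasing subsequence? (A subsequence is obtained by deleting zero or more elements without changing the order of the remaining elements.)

4

Scanning left to right, the best length ending at each element is: 3→1, 17→1, 30→1, 33→1, 20→2, 25→2, 25→2, 0→3, 5→3, 34→1, 23→3, 8→4, 21→4, 26→2.
So the longest decreasing subsequence has length 4, e.g. 30, 25, 23, 8.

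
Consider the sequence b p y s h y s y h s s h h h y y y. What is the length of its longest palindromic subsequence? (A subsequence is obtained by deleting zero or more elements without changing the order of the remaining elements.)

10

One longest palindromic subsequence is yyyhhhhyyy (positions 3,6,8,9,12,13,14,15,16,17); it reads the same forward and backward, and the interval DP gives dp[1][17] = 10.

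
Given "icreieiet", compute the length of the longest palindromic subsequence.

One longest palindromic subsequence is eieie (positions 4,5,6,7,8); it reads the same forward and backward, and the interval DP gives dp[1][9] = 5.

5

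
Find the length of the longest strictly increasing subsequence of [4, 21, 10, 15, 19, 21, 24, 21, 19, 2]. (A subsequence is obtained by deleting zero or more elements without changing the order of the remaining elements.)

6

Scanning left to right, the best length ending at each element is: 4→1, 21→2, 10→2, 15→3, 19→4, 21→5, 24→6, 21→5, 19→4, 2→1.
So the longest increasing subsequence has length 6, e.g. 4, 10, 15, 19, 21, 24.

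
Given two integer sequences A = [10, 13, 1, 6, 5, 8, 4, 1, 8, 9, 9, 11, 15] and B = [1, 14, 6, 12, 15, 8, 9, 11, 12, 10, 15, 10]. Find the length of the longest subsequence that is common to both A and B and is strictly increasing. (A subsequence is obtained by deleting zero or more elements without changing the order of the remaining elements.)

6

A longest common strictly increasing subsequence is 1, 6, 8, 9, 11, 15 (length 6); it appears in order in both A and B, and no longer such subsequence exists.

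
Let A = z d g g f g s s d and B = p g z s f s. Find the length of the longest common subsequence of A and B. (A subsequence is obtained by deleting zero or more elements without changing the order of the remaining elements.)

A longest common subsequence is zfs (length 3); the LCS DP confirms no longer common subsequence exists.

3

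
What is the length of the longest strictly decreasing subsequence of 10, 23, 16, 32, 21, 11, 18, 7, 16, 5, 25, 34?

One longest decreasing subsequence is 23, 16, 11, 7, 5 (positions 2,3,6,8,10), of length 5; no longer one exists.

5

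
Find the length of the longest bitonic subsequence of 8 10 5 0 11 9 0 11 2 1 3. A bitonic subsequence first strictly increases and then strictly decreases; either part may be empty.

Let inc[i] be the LIS ending at i and dec[i] the longest strictly decreasing subsequence starting at i. inc = [1, 2, 1, 1, 3, 2, 1, 3, 2, 2, 3], dec = [4, 4, 3, 1, 4, 3, 1, 3, 2, 1, 1].
max_i inc[i]+dec[i]−1 = 6, with one witness 8, 10, 11, 9, 2, 1.

6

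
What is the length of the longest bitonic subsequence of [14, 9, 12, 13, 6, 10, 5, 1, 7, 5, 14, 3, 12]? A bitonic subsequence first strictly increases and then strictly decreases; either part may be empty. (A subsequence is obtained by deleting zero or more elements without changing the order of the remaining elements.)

Let inc[i] be the LIS ending at i and dec[i] the longest strictly decreasing subsequence starting at i. inc = [1, 1, 2, 3, 1, 2, 1, 1, 2, 2, 4, 2, 3], dec = [6, 4, 5, 5, 3, 4, 2, 1, 3, 2, 2, 1, 1].
max_i inc[i]+dec[i]−1 = 7, with one witness 9, 12, 13, 10, 7, 5, 3.

7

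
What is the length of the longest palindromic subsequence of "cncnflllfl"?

One longest palindromic subsequence is flllf (positions 5,6,7,8,9); it reads the same forward and backward, and the interval DP gives dp[1][10] = 5.

5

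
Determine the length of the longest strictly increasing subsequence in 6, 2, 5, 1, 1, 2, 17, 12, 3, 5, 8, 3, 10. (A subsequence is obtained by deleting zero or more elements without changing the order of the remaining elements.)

6

One longest increasing subsequence is 1, 2, 3, 5, 8, 10 (positions 4,6,9,10,11,13), of length 6; no longer one exists.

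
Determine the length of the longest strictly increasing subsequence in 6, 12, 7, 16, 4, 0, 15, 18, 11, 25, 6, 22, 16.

Scanning left to right, the best length ending at each element is: 6→1, 12→2, 7→2, 16→3, 4→1, 0→1, 15→3, 18→4, 11→3, 25→5, 6→2, 22→5, 16→4.
So the longest increasing subsequence has length 5, e.g. 6, 12, 16, 18, 25.

5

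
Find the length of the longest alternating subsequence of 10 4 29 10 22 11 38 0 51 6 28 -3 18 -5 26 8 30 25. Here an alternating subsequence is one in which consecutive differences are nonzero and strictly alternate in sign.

18

A longest alternating subsequence is 10, 4, 29, 10, 22, 11, 38, 0, 51, 6, 28, -3, 18, -5, 26, 8, 30, 25 (positions 1,2,3,4,5,6,7,8,9,10,11,12,13,14,15,16,17,18); its 17 consecutive differences strictly alternate in sign, and length 18 is optimal.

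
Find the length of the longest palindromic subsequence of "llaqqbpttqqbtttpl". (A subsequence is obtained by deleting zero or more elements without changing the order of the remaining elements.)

10

Using dp[i][j] = 2 + dp[i+1][j−1] if the ends match, else max(dp[i+1][j], dp[i][j−1]):
dp[1][17] = 10. A witness is lpttqqttpl at positions 1,7,8,9,10,11,14,15,16,17.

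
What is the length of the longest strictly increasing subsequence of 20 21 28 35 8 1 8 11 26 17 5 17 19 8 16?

5

Let dp[i] be the longest increasing subsequence ending at position i. Then dp = [1, 2, 3, 4, 1, 1, 2, 3, 4, 4, 2, 4, 5, 3, 4].
The maximum is 5; one witness is 1, 8, 11, 17, 19 at positions 6,7,8,10,13.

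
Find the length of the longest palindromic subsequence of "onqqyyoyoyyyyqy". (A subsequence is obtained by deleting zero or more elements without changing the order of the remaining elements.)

9

One longest palindromic subsequence is qyyyyyyyq (positions 4,5,6,8,10,11,12,13,14); it reads the same forward and backward, and the interval DP gives dp[1][15] = 9.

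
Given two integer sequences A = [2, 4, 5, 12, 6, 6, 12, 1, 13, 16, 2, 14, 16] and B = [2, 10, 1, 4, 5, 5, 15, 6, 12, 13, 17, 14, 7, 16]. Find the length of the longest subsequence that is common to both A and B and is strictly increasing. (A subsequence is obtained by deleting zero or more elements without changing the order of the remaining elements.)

A longest common strictly increasing subsequence is 2, 4, 5, 6, 12, 13, 14, 16 (length 8); it appears in order in both A and B, and no longer such subsequence exists.

8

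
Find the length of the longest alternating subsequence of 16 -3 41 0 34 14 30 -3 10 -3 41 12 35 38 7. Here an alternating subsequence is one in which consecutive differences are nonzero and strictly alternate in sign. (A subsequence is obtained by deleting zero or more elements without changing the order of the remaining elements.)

14

Track the best alternating length ending on an up-step vs a down-step at each position: up/down = 1/1, 1/2, 3/1, 3/4, 5/4, 5/6, 7/6, 1/8, 9/8, 1/10, 11/1, 11/12, 13/12, 13/12, 11/14.
The maximum over both is 14; one such subsequence is 16, -3, 41, 0, 34, 14, 30, -3, 10, -3, 41, 12, 35, 7.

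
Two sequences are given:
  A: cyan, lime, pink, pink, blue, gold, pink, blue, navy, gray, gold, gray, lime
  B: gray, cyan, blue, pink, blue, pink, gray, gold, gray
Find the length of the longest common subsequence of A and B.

7

A longest common subsequence is cyan, pink, blue, pink, gray, gold, gray (length 7); the LCS DP confirms no longer common subsequence exists.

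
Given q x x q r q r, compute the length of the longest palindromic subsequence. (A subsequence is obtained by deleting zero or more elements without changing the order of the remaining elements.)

4

Using dp[i][j] = 2 + dp[i+1][j−1] if the ends match, else max(dp[i+1][j], dp[i][j−1]):
dp[1][7] = 4. A witness is qxxq at positions 1,2,3,6.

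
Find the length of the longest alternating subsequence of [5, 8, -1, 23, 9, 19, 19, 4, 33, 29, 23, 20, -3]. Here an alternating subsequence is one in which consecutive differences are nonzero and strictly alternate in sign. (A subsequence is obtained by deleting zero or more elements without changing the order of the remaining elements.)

9

Track the best alternating length ending on an up-step vs a down-step at each position: up/down = 1/1, 2/1, 1/3, 4/1, 4/5, 6/5, 6/5, 4/7, 8/1, 8/9, 8/9, 8/9, 1/9.
The maximum over both is 9; one such subsequence is 5, 8, -1, 23, 9, 19, 4, 33, 29.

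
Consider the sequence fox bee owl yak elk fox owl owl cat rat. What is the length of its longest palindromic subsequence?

Using dp[i][j] = 2 + dp[i+1][j−1] if the ends match, else max(dp[i+1][j], dp[i][j−1]):
dp[1][10] = 3. A witness is owl owl owl at positions 3,7,8.

3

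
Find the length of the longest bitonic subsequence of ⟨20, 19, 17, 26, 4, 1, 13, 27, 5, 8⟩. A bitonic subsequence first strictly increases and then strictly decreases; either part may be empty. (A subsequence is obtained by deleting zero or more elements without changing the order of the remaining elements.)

5

One longest bitonic subsequence is 20, 19, 17, 13, 8 (positions 1,2,3,7,10): it rises to 20 then falls. Length 5 is optimal.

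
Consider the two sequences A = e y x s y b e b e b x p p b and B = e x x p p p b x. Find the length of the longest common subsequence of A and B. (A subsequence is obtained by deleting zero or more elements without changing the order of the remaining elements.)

6

A longest common subsequence is exxppb (length 6); the LCS DP confirms no longer common subsequence exists.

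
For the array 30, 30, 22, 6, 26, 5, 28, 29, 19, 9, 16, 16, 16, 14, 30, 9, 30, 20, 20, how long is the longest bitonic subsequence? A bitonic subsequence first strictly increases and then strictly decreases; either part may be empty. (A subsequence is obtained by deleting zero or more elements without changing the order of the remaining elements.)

Let inc[i] be the LIS ending at i and dec[i] the longest strictly decreasing subsequence starting at i. inc = [1, 1, 1, 1, 2, 1, 3, 4, 2, 2, 3, 3, 3, 3, 5, 2, 5, 4, 4], dec = [6, 6, 5, 2, 5, 1, 5, 5, 4, 1, 3, 3, 3, 2, 2, 1, 2, 1, 1].
max_i inc[i]+dec[i]−1 = 8, with one witness 22, 26, 28, 29, 19, 16, 14, 9.

8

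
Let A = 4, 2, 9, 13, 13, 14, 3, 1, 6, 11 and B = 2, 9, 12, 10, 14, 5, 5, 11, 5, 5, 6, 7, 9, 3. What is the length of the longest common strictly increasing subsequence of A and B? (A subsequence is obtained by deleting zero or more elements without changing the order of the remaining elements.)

A longest common strictly increasing subsequence is 2, 9, 14 (length 3); it appears in order in both A and B, and no longer such subsequence exists.

3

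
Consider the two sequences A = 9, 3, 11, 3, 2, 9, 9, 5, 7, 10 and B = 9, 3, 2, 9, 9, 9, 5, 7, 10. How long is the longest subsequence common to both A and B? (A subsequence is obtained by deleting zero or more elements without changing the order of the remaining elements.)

8

Backtracking the LCS table gives one alignment: 9 (A1,B1) → 3 (A4,B2) → 2 (A5,B3) → 9 (A6,B5) → 9 (A7,B6) → 5 (A8,B7) → 7 (A9,B8) → 10 (A10,B9).
So the longest common subsequence has length 8.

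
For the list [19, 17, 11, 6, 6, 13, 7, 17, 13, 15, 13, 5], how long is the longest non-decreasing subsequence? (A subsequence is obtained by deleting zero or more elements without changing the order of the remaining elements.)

Scanning left to right, the best length ending at each element is: 19→1, 17→1, 11→1, 6→1, 6→2, 13→3, 7→3, 17→4, 13→4, 15→5, 13→5, 5→1.
So the longest non-decreasing subsequence has length 5, e.g. 6, 6, 13, 13, 15.

5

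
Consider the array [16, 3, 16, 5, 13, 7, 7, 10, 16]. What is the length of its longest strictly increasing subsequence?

One longest increasing subsequence is 3, 5, 7, 10, 16 (positions 2,4,6,8,9), of length 5; no longer one exists.

5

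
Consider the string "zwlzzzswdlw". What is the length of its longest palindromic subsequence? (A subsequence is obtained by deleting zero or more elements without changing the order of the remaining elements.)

7

One longest palindromic subsequence is wlzzzlw (positions 2,3,4,5,6,10,11); it reads the same forward and backward, and the interval DP gives dp[1][11] = 7.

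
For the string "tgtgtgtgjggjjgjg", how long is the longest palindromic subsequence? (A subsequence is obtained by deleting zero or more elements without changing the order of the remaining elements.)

9

One longest palindromic subsequence is ggggjgggg (positions 2,4,6,8,9,10,11,14,16); it reads the same forward and backward, and the interval DP gives dp[1][16] = 9.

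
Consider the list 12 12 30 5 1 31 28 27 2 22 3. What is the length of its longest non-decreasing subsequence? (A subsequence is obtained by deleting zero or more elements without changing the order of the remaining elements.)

Scanning left to right, the best length ending at each element is: 12→1, 12→2, 30→3, 5→1, 1→1, 31→4, 28→3, 27→3, 2→2, 22→3, 3→3.
So the longest non-decreasing subsequence has length 4, e.g. 12, 12, 30, 31.

4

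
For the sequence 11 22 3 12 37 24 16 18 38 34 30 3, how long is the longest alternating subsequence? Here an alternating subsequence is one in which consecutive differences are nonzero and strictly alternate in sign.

7

Track the best alternating length ending on an up-step vs a down-step at each position: up/down = 1/1, 2/1, 1/3, 4/3, 4/1, 4/5, 4/5, 6/5, 6/1, 6/7, 6/7, 1/7.
The maximum over both is 7; one such subsequence is 11, 22, 3, 37, 24, 38, 34.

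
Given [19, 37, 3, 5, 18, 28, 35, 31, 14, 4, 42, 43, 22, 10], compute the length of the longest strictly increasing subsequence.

One longest increasing subsequence is 3, 5, 18, 28, 35, 42, 43 (positions 3,4,5,6,7,11,12), of length 7; no longer one exists.

7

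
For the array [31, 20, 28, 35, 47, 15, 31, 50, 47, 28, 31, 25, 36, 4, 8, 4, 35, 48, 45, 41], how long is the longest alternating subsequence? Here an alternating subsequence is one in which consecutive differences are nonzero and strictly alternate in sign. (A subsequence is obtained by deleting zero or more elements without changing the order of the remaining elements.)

14

Track the best alternating length ending on an up-step vs a down-step at each position: up/down = 1/1, 1/2, 3/2, 3/1, 3/1, 1/4, 5/4, 5/1, 5/6, 5/6, 7/6, 5/8, 9/6, 1/10, 11/10, 1/12, 13/10, 13/6, 13/14, 13/14.
The maximum over both is 14; one such subsequence is 31, 20, 28, 15, 31, 28, 31, 25, 36, 4, 8, 4, 48, 45.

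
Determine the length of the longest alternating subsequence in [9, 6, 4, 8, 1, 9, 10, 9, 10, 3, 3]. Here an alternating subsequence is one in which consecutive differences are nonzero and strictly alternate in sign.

A longest alternating subsequence is 9, 6, 8, 1, 10, 9, 10, 3 (positions 1,2,4,5,7,8,9,10); its 7 consecutive differences strictly alternate in sign, and length 8 is optimal.

8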